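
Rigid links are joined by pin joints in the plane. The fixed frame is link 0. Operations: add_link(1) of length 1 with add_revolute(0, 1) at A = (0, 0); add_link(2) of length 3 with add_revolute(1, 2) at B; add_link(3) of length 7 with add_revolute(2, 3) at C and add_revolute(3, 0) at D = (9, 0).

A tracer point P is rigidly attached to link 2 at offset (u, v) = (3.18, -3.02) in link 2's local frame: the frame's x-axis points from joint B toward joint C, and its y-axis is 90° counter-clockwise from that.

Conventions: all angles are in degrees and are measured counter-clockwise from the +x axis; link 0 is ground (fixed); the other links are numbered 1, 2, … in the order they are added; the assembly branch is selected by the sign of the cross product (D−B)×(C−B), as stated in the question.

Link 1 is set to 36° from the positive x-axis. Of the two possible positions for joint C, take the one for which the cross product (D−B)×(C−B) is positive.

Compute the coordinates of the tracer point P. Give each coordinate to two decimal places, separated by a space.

A=(0,0), D=(9.00,0)
B = A + 1.00·(cos36°, sin36°) = (0.8090, 0.5878)
|BD| = 8.2120
circle(B,3.00) ∩ circle(D,7.00): a=1.6706, h=2.4918
  candidates: C₊=(2.6537,2.9536) cross=20.463; C₋=(2.2970,-2.0172) cross=-20.463
  branch + wants cross > 0 → take C=(2.6537,2.9536) (cross=20.463)
ex = (C−B)/|BC| = (0.6149,0.7886); ey = (-0.7886,0.6149)
P = B + 3.18·ex + -3.02·ey = (5.1460,1.2387)

5.15 1.24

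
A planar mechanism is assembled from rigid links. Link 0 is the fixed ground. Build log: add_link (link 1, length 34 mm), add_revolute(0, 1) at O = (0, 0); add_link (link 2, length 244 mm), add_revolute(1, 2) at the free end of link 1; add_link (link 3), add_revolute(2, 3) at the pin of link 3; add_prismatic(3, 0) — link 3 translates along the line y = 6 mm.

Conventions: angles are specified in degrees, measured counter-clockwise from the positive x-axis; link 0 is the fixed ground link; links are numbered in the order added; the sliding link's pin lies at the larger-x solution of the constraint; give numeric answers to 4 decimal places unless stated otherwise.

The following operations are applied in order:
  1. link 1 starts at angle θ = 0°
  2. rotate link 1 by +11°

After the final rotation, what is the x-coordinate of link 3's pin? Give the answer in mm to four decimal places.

geometry: r = 34 mm, L = 244 mm, e = 6 mm; θ starts at 0°
rotate link 1 by +11°: θ ← 0° +11° = 11°
crank pin P = (r cos θ, r sin θ) = (33.375324, 6.487506)
h = r sin θ − e = 6.487506 − 6 = 0.487506
x = r cos θ + √(L² − h²) = 33.375324 + 243.999513 = 277.374837

277.3748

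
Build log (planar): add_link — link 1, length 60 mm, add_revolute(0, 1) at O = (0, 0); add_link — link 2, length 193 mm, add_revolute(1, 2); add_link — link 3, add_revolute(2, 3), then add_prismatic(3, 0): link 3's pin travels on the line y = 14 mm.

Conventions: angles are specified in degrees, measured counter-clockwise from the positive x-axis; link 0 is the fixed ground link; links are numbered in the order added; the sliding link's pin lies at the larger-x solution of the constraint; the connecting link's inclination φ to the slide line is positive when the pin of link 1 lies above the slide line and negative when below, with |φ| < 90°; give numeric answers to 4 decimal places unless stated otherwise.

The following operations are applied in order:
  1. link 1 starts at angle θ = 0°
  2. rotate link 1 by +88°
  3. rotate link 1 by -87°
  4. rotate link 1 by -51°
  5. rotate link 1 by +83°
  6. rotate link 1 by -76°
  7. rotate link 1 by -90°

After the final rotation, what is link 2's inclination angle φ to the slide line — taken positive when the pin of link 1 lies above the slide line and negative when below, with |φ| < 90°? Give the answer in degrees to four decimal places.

geometry: r = 60 mm, L = 193 mm, e = 14 mm; θ starts at 0°
rotate link 1 by +88°: θ ← 0° +88° = 88°
rotate link 1 by -87°: θ ← 88° -87° = 1°
rotate link 1 by -51°: θ ← 1° -51° = -50°
rotate link 1 by +83°: θ ← -50° +83° = 33°
rotate link 1 by -76°: θ ← 33° -76° = -43°
rotate link 1 by -90°: θ ← -43° -90° = -133°
h = r sin θ − e = -43.881222 − 14 = -57.881222
sin φ = h / L = -57.881222 / 193 = -0.29990271
φ = arcsin(-0.29990271) = -17.451759°

-17.4518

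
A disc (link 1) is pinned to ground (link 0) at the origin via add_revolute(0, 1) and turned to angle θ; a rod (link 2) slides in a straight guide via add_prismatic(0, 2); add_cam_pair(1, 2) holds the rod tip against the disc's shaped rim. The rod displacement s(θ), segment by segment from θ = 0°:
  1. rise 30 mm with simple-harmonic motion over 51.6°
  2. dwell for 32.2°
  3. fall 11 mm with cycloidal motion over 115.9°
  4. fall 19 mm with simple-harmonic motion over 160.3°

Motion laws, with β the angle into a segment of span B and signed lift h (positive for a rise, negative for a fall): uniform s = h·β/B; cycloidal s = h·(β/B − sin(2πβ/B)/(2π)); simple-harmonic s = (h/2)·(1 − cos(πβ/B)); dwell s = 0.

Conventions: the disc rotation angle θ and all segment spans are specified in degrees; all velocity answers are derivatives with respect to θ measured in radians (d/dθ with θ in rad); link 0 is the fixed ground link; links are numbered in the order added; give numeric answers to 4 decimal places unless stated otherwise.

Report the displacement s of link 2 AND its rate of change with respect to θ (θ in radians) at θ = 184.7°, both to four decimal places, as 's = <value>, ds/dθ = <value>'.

segment 1 (0° to 51.6°, simple-harmonic, h = 30) is passed completely: s = 0.0000 + (30) = 30.0000
segment 2 (51.6° to 83.8°, dwell): s unchanged at 30.0000
θ = 184.7° falls in segment 3 (83.8° to 199.7°, cycloidal, h = -11): β = 184.7 − 83.8 = 100.9°, B = 115.9°; Δs = -11·(0.8706 − sin(2π·0.8706)/(2π)) = -10.8482; s = 30.0000 − 10.8482 = 19.1518
velocity in seg [83.8°–199.7°] (cycloidal), θ in radians: β = 100.9° = 1.7610 rad, B = 115.9° = 2.0228 rad; ds/dθ = (h/B)(1 − cos(2πβ/B)) = ((-11)/2.0228)(1 − cos(2π·0.8706)) = -1.701030 mm/rad

s = 19.1518, ds/dθ = -1.7010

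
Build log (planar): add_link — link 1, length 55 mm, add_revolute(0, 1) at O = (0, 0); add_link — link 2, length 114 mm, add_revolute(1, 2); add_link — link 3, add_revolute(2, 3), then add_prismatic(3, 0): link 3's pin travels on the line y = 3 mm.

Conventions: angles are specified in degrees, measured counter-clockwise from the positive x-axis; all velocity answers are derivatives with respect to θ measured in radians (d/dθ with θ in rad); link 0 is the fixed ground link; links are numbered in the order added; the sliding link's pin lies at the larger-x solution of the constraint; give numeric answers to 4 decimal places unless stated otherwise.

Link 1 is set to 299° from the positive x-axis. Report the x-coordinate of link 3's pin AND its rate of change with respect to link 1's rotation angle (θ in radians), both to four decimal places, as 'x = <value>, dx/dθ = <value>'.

geometry: r = 55 mm, L = 114 mm, e = 3 mm
crank pin P = (r cos θ, r sin θ) = (26.664529, -48.104084)
h = r sin θ − e = -48.104084 − 3 = -51.104084
x = r cos θ + √(L² − h²) = 26.664529 + 101.903742 = 128.568271
dx/dθ = −r sin θ − h·r cos θ/√(L² − h²) (θ in radians; h = -51.104084) = 61.476177

x = 128.5683, dx/dθ = 61.4762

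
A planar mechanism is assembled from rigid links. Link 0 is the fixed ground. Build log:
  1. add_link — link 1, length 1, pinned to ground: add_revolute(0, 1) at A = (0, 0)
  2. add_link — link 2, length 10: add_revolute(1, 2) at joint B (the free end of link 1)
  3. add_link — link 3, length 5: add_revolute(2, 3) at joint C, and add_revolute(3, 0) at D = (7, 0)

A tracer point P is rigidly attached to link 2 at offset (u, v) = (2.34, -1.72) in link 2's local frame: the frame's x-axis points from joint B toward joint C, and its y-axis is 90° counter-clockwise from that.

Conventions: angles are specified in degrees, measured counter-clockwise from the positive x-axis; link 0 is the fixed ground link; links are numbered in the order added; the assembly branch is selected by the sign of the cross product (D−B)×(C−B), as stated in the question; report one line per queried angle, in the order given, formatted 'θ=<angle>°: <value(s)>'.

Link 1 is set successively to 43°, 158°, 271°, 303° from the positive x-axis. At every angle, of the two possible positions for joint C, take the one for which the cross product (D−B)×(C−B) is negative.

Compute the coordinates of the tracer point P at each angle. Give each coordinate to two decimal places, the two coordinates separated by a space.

A=(0,0), D=(7.00,0)
θ=43°: B = A + 1.00·(cos43°, sin43°) = (0.7314, 0.6820)
θ=43°: |BD| = 6.3056
θ=43°: circle(B,10.00) ∩ circle(D,5.00): a=9.0999, h=4.1463
θ=43°:   candidates: C₊=(10.2263,3.8198) cross=26.145; C₋=(9.3294,-4.4242) cross=-26.145
θ=43°:   branch - wants cross < 0 → take C=(9.3294,-4.4242) (cross=-26.145)
θ=43°: ex = (C−B)/|BC| = (0.8598,-0.5106); ey = (0.5106,0.8598)
θ=43°: P = B + 2.34·ex + -1.72·ey = (1.8650,-1.9917)
θ=158°: B = A + 1.00·(cos158°, sin158°) = (-0.9272, 0.3746)
θ=158°: |BD| = 7.9360
θ=158°: circle(B,10.00) ∩ circle(D,5.00): a=8.6933, h=4.9423
θ=158°:   candidates: C₊=(7.9897,4.9011) cross=39.222; C₋=(7.5231,-4.9726) cross=-39.222
θ=158°:   branch - wants cross < 0 → take C=(7.5231,-4.9726) (cross=-39.222)
θ=158°: ex = (C−B)/|BC| = (0.8450,-0.5347); ey = (0.5347,0.8450)
θ=158°: P = B + 2.34·ex + -1.72·ey = (0.1305,-2.3301)
θ=271°: B = A + 1.00·(cos271°, sin271°) = (0.0175, -0.9998)
θ=271°: |BD| = 7.0538
θ=271°: circle(B,10.00) ∩ circle(D,5.00): a=8.8432, h=4.6688
θ=271°:   candidates: C₊=(8.1096,4.8753) cross=32.933; C₋=(9.4331,-4.3680) cross=-32.933
θ=271°:   branch - wants cross < 0 → take C=(9.4331,-4.3680) (cross=-32.933)
θ=271°: ex = (C−B)/|BC| = (0.9416,-0.3368); ey = (0.3368,0.9416)
θ=271°: P = B + 2.34·ex + -1.72·ey = (1.6414,-3.4075)
θ=303°: B = A + 1.00·(cos303°, sin303°) = (0.5446, -0.8387)
θ=303°: |BD| = 6.5096
θ=303°: circle(B,10.00) ∩ circle(D,5.00): a=9.0155, h=4.3267
θ=303°:   candidates: C₊=(8.9276,4.6135) cross=28.165; C₋=(10.0425,-3.9678) cross=-28.165
θ=303°:   branch - wants cross < 0 → take C=(10.0425,-3.9678) (cross=-28.165)
θ=303°: ex = (C−B)/|BC| = (0.9498,-0.3129); ey = (0.3129,0.9498)
θ=303°: P = B + 2.34·ex + -1.72·ey = (2.2289,-3.2045)

θ=43°: 1.87 -1.99
θ=158°: 0.13 -2.33
θ=271°: 1.64 -3.41
θ=303°: 2.23 -3.20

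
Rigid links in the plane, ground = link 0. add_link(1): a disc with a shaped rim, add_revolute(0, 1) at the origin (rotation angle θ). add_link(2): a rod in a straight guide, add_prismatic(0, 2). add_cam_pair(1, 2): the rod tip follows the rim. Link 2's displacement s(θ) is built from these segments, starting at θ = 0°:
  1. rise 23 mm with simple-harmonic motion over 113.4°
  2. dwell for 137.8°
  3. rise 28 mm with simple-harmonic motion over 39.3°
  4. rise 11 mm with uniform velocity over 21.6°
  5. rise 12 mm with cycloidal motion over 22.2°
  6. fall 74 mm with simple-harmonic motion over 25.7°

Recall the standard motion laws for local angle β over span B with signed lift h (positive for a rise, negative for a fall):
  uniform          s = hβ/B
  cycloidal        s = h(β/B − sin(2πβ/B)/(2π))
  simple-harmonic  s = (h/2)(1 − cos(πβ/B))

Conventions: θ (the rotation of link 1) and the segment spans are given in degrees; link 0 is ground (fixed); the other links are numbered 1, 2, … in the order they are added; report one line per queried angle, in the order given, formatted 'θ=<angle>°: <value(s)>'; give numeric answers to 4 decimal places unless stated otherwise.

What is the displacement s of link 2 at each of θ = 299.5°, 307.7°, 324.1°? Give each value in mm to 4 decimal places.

segment 1 (0° to 113.4°, simple-harmonic, h = 23) is passed completely: s = 0.0000 + (23) = 23.0000
segment 2 (113.4° to 251.2°, dwell): s unchanged at 23.0000
segment 3 (251.2° to 290.5°, simple-harmonic, h = 28) is passed completely: s = 23.0000 + (28) = 51.0000
θ = 299.5° falls in segment 4 (290.5° to 312.1°, uniform, h = 11): β = 299.5 − 290.5 = 9°, B = 21.6°; Δs = 11·9/21.6 = 4.5833; s = 51.0000 + 4.5833 = 55.5833
θ = 307.7° falls in segment 4 (290.5° to 312.1°, uniform, h = 11): β = 307.7 − 290.5 = 17.2°, B = 21.6°; Δs = 11·17.2/21.6 = 8.7593; s = 51.0000 + 8.7593 = 59.7593
segment 4 (290.5° to 312.1°, uniform, h = 11) is passed completely: s = 51.0000 + (11) = 62.0000
θ = 324.1° falls in segment 5 (312.1° to 334.3°, cycloidal, h = 12): β = 324.1 − 312.1 = 12°, B = 22.2°; Δs = 12·(0.5405 − sin(2π·0.5405)/(2π)) = 6.9677; s = 62.0000 + 6.9677 = 68.9677

θ=299.5°: 55.5833
θ=307.7°: 59.7593
θ=324.1°: 68.9677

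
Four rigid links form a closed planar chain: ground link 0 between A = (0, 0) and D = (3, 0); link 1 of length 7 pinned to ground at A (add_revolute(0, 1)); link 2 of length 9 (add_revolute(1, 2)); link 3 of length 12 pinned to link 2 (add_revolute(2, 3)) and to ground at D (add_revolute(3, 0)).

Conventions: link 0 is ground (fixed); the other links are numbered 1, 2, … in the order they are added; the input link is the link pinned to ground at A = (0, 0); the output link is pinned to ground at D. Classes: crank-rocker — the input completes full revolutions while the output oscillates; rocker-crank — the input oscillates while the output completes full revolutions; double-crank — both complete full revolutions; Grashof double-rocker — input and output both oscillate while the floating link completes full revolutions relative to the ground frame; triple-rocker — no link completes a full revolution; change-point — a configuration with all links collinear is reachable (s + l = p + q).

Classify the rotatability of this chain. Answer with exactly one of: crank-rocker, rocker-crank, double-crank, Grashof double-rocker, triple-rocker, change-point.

lengths: ground=3, input=7, coupler=9, output=12
sorted: s=3 (shortest), l=12 (longest), p+q=16
s + l = 15 vs p + q = 16
s + l < p + q (Grashof) with shortest = ground link → double-crank

double-crank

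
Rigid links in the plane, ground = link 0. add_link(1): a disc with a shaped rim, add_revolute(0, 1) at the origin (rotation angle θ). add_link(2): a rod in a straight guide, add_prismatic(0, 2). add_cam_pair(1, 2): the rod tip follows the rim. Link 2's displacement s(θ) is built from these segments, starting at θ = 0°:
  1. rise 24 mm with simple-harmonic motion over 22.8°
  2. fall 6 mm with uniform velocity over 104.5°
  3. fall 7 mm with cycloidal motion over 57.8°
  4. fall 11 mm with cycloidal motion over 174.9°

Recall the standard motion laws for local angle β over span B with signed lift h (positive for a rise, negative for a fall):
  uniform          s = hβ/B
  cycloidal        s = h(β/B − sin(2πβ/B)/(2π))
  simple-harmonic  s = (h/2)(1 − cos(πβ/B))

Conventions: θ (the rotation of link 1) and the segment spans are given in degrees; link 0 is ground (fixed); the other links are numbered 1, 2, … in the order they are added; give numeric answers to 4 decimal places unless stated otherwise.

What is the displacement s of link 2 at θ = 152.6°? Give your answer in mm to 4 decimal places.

segment 1 (0° to 22.8°, simple-harmonic, h = 24) is passed completely: s = 0.0000 + (24) = 24.0000
segment 2 (22.8° to 127.3°, uniform, h = -6) is passed completely: s = 24.0000 + (-6) = 18.0000
θ = 152.6° falls in segment 3 (127.3° to 185.1°, cycloidal, h = -7): β = 152.6 − 127.3 = 25.3°, B = 57.8°; Δs = -7·(0.4377 − sin(2π·0.4377)/(2π)) = -2.6391; s = 18.0000 − 2.6391 = 15.3609

15.3609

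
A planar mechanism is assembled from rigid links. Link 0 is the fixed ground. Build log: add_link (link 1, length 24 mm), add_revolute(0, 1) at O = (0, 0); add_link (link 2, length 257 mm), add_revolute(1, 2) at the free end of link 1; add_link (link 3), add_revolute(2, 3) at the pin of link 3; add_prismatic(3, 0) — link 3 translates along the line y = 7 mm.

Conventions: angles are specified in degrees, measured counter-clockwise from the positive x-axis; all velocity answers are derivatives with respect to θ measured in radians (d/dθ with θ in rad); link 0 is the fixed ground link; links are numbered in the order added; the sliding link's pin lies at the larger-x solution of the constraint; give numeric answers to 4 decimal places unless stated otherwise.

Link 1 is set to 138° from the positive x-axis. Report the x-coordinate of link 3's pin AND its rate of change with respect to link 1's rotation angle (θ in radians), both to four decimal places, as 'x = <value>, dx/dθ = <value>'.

geometry: r = 24 mm, L = 257 mm, e = 7 mm
crank pin P = (r cos θ, r sin θ) = (-17.835476, 16.059135)
h = r sin θ − e = 16.059135 − 7 = 9.059135
x = r cos θ + √(L² − h²) = -17.835476 + 256.840285 = 239.004809
dx/dθ = −r sin θ − h·r cos θ/√(L² − h²) (θ in radians; h = 9.059135) = -15.430051

x = 239.0048, dx/dθ = -15.4301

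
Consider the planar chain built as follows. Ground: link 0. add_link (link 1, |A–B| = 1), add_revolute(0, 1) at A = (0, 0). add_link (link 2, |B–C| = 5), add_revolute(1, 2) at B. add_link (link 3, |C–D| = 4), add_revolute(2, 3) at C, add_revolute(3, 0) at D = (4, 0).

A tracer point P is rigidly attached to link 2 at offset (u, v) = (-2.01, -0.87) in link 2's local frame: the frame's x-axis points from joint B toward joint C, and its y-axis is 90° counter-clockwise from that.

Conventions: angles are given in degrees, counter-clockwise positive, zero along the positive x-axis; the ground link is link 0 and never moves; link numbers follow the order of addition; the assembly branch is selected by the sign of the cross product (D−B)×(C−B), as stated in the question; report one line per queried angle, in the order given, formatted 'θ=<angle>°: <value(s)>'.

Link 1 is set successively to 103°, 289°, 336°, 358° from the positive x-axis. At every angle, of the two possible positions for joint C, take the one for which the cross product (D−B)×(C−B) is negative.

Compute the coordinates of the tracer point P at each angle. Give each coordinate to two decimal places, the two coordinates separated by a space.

A=(0,0), D=(4.00,0)
θ=103°: B = A + 1.00·(cos103°, sin103°) = (-0.2250, 0.9744)
θ=103°: |BD| = 4.3359
θ=103°: circle(B,5.00) ∩ circle(D,4.00): a=3.2058, h=3.8370
θ=103°:   candidates: C₊=(3.7611,3.9929) cross=16.637; C₋=(2.0366,-3.4850) cross=-16.637
θ=103°:   branch - wants cross < 0 → take C=(2.0366,-3.4850) (cross=-16.637)
θ=103°: ex = (C−B)/|BC| = (0.4523,-0.8919); ey = (0.8919,0.4523)
θ=103°: P = B + -2.01·ex + -0.87·ey = (-1.9100,2.3735)
θ=289°: B = A + 1.00·(cos289°, sin289°) = (0.3256, -0.9455)
θ=289°: |BD| = 3.7941
θ=289°: circle(B,5.00) ∩ circle(D,4.00): a=3.0831, h=3.9363
θ=289°:   candidates: C₊=(2.3305,3.6349) cross=14.935; C₋=(4.2924,-3.9893) cross=-14.935
θ=289°:   branch - wants cross < 0 → take C=(4.2924,-3.9893) (cross=-14.935)
θ=289°: ex = (C−B)/|BC| = (0.7934,-0.6088); ey = (0.6088,0.7934)
θ=289°: P = B + -2.01·ex + -0.87·ey = (-1.7987,-0.4121)
θ=336°: B = A + 1.00·(cos336°, sin336°) = (0.9135, -0.4067)
θ=336°: |BD| = 3.1131
θ=336°: circle(B,5.00) ∩ circle(D,4.00): a=3.0021, h=3.9985
θ=336°:   candidates: C₊=(3.3675,3.9497) cross=12.448; C₋=(4.4123,-3.9787) cross=-12.448
θ=336°:   branch - wants cross < 0 → take C=(4.4123,-3.9787) (cross=-12.448)
θ=336°: ex = (C−B)/|BC| = (0.6997,-0.7144); ey = (0.7144,0.6997)
θ=336°: P = B + -2.01·ex + -0.87·ey = (-1.1145,0.4204)
θ=358°: B = A + 1.00·(cos358°, sin358°) = (0.9994, -0.0349)
θ=358°: |BD| = 3.0008
θ=358°: circle(B,5.00) ∩ circle(D,4.00): a=3.0000, h=4.0000
θ=358°:   candidates: C₊=(3.9527,3.9997) cross=12.003; C₋=(4.0457,-3.9997) cross=-12.003
θ=358°:   branch - wants cross < 0 → take C=(4.0457,-3.9997) (cross=-12.003)
θ=358°: ex = (C−B)/|BC| = (0.6093,-0.7930); ey = (0.7930,0.6093)
θ=358°: P = B + -2.01·ex + -0.87·ey = (-0.9151,1.0289)

θ=103°: -1.91 2.37
θ=289°: -1.80 -0.41
θ=336°: -1.11 0.42
θ=358°: -0.92 1.03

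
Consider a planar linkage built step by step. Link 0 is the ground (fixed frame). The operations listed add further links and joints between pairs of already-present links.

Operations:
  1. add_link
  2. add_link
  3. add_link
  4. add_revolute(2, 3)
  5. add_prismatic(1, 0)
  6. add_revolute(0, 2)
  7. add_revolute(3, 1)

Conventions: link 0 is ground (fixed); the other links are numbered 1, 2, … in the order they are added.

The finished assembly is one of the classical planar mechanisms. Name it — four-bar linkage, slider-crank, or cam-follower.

links: 4 (incl. ground); joints: 3 revolute, 1 prismatic, 0 higher (cam) pair, forming one closed loop
4 links, 3 revolutes + 1 prismatic in one loop → slider-crank

slider-crank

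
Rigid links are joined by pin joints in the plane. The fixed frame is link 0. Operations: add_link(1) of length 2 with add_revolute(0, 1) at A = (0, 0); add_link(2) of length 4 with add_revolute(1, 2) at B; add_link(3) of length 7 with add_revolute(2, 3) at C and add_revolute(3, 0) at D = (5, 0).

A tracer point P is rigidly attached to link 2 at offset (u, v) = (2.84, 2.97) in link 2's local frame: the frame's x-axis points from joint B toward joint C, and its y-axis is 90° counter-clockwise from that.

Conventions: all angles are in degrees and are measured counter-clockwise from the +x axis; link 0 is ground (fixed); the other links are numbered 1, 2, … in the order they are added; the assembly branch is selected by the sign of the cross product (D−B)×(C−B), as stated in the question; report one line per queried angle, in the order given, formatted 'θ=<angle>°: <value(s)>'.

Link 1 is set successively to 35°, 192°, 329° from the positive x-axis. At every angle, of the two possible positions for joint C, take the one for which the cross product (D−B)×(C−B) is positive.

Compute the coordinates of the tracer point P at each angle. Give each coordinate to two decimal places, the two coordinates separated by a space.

A=(0,0), D=(5.00,0)
θ=35°: B = A + 2.00·(cos35°, sin35°) = (1.6383, 1.1472)
θ=35°: |BD| = 3.5520
θ=35°: circle(B,4.00) ∩ circle(D,7.00): a=-2.8692, h=2.7871
θ=35°:   candidates: C₊=(-0.1771,4.7115) cross=9.900; C₋=(-1.9772,-0.5639) cross=-9.900
θ=35°:   branch + wants cross > 0 → take C=(-0.1771,4.7115) (cross=9.900)
θ=35°: ex = (C−B)/|BC| = (-0.4538,0.8911); ey = (-0.8911,-0.4538)
θ=35°: P = B + 2.84·ex + 2.97·ey = (-2.2971,2.3299)
θ=192°: B = A + 2.00·(cos192°, sin192°) = (-1.9563, -0.4158)
θ=192°: |BD| = 6.9687
θ=192°: circle(B,4.00) ∩ circle(D,7.00): a=1.1166, h=3.8410
θ=192°:   candidates: C₊=(-1.0708,3.4849) cross=26.767; C₋=(-0.6125,-4.1833) cross=-26.767
θ=192°:   branch + wants cross > 0 → take C=(-1.0708,3.4849) (cross=26.767)
θ=192°: ex = (C−B)/|BC| = (0.2214,0.9752); ey = (-0.9752,0.2214)
θ=192°: P = B + 2.84·ex + 2.97·ey = (-4.2239,3.0112)
θ=329°: B = A + 2.00·(cos329°, sin329°) = (1.7143, -1.0301)
θ=329°: |BD| = 3.4433
θ=329°: circle(B,4.00) ∩ circle(D,7.00): a=-3.0702, h=2.5640
θ=329°:   candidates: C₊=(-1.9823,0.4981) cross=8.829; C₋=(-0.4482,-4.3951) cross=-8.829
θ=329°:   branch + wants cross > 0 → take C=(-1.9823,0.4981) (cross=8.829)
θ=329°: ex = (C−B)/|BC| = (-0.9241,0.3820); ey = (-0.3820,-0.9241)
θ=329°: P = B + 2.84·ex + 2.97·ey = (-2.0449,-2.6898)

θ=35°: -2.30 2.33
θ=192°: -4.22 3.01
θ=329°: -2.04 -2.69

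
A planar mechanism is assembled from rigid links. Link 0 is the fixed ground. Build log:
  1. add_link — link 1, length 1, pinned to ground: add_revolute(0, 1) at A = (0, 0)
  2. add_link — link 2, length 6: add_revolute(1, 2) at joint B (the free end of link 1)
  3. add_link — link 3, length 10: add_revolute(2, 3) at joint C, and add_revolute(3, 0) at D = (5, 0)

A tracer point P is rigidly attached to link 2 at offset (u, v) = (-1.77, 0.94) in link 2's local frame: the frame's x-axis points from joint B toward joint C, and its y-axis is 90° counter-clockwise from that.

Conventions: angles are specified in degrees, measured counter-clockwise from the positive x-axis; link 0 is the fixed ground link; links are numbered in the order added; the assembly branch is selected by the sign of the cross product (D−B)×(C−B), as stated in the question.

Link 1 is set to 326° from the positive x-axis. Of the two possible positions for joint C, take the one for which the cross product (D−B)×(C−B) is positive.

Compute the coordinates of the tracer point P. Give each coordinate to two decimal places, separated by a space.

A=(0,0), D=(5.00,0)
B = A + 1.00·(cos326°, sin326°) = (0.8290, -0.5592)
|BD| = 4.2083
circle(B,6.00) ∩ circle(D,10.00): a=-5.4999, h=2.3981
  candidates: C₊=(-4.9408,1.0868) cross=10.092; C₋=(-4.3034,-3.6669) cross=-10.092
  branch + wants cross > 0 → take C=(-4.9408,1.0868) (cross=10.092)
ex = (C−B)/|BC| = (-0.9616,0.2743); ey = (-0.2743,-0.9616)
P = B + -1.77·ex + 0.94·ey = (2.2733,-1.9487)

2.27 -1.95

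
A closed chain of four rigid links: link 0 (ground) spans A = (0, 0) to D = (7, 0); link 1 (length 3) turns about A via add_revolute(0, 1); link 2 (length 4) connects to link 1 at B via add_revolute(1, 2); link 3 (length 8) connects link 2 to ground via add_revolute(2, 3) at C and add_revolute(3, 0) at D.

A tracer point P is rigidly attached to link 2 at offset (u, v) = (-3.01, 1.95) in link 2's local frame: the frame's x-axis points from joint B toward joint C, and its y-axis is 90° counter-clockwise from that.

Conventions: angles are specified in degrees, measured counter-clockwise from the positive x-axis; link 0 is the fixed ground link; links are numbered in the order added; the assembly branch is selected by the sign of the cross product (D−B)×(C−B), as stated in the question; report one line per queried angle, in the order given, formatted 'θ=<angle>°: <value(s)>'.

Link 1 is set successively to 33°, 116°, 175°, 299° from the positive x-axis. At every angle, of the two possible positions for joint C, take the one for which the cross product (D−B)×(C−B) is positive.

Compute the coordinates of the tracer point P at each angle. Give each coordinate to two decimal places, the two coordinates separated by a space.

A=(0,0), D=(7.00,0)
θ=33°: B = A + 3.00·(cos33°, sin33°) = (2.5160, 1.6339)
θ=33°: |BD| = 4.7724
θ=33°: circle(B,4.00) ∩ circle(D,8.00): a=-2.6427, h=3.0027
θ=33°:   candidates: C₊=(1.0610,5.3599) cross=14.330; C₋=(-0.9950,-0.2825) cross=-14.330
θ=33°:   branch + wants cross > 0 → take C=(1.0610,5.3599) (cross=14.330)
θ=33°: ex = (C−B)/|BC| = (-0.3637,0.9315); ey = (-0.9315,-0.3637)
θ=33°: P = B + -3.01·ex + 1.95·ey = (1.7945,-1.8792)
θ=116°: B = A + 3.00·(cos116°, sin116°) = (-1.3151, 2.6964)
θ=116°: |BD| = 8.7414
θ=116°: circle(B,4.00) ∩ circle(D,8.00): a=1.6251, h=3.6550
θ=116°:   candidates: C₊=(1.3582,5.6719) cross=31.950; C₋=(-0.8967,-1.2817) cross=-31.950
θ=116°:   branch + wants cross > 0 → take C=(1.3582,5.6719) (cross=31.950)
θ=116°: ex = (C−B)/|BC| = (0.6683,0.7439); ey = (-0.7439,0.6683)
θ=116°: P = B + -3.01·ex + 1.95·ey = (-4.7773,1.7606)
θ=175°: B = A + 3.00·(cos175°, sin175°) = (-2.9886, 0.2615)
θ=175°: |BD| = 9.9920
θ=175°: circle(B,4.00) ∩ circle(D,8.00): a=2.5941, h=3.0448
θ=175°:   candidates: C₊=(-0.3157,3.2373) cross=30.424; C₋=(-0.4751,-2.8502) cross=-30.424
θ=175°:   branch + wants cross > 0 → take C=(-0.3157,3.2373) (cross=30.424)
θ=175°: ex = (C−B)/|BC| = (0.6682,0.7440); ey = (-0.7440,0.6682)
θ=175°: P = B + -3.01·ex + 1.95·ey = (-6.4507,-0.6748)
θ=299°: B = A + 3.00·(cos299°, sin299°) = (1.4544, -2.6239)
θ=299°: |BD| = 6.1350
θ=299°: circle(B,4.00) ∩ circle(D,8.00): a=-0.8445, h=3.9098
θ=299°:   candidates: C₊=(-0.9811,0.5492) cross=23.987; C₋=(2.3633,-6.5192) cross=-23.987
θ=299°:   branch + wants cross > 0 → take C=(-0.9811,0.5492) (cross=23.987)
θ=299°: ex = (C−B)/|BC| = (-0.6089,0.7933); ey = (-0.7933,-0.6089)
θ=299°: P = B + -3.01·ex + 1.95·ey = (1.7403,-6.1989)

θ=33°: 1.79 -1.88
θ=116°: -4.78 1.76
θ=175°: -6.45 -0.67
θ=299°: 1.74 -6.20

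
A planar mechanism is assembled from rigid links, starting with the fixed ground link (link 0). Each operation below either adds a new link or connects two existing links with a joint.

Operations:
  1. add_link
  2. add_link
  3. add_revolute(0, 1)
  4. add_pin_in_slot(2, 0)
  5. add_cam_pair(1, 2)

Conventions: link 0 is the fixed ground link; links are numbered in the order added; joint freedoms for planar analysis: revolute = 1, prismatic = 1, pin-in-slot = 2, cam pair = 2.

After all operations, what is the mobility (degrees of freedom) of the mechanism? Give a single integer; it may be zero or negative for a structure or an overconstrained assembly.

ground; <1,0,0>
#1 <2,0,0>
#2 <3,0,0>
R:0↔1 J1 <3,1,0>
PS:2↔0 J2 <3,1,1>
C:1↔2 J2 <3,1,2>
3×2 − 2×1 − 1×2 = 2

M = 2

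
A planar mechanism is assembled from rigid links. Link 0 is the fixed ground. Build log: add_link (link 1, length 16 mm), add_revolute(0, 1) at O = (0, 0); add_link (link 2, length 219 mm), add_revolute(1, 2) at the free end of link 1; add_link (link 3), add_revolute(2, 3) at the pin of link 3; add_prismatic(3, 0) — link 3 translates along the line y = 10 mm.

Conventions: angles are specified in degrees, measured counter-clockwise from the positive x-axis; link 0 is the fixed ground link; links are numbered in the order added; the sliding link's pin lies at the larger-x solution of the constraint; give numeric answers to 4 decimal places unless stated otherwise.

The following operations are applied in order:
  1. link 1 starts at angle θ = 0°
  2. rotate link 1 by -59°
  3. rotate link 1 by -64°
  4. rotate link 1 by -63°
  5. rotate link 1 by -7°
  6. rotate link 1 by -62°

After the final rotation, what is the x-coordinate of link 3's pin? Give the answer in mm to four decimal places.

geometry: r = 16 mm, L = 219 mm, e = 10 mm; θ starts at 0°
rotate link 1 by -59°: θ ← 0° -59° = -59°
rotate link 1 by -64°: θ ← -59° -64° = -123°
rotate link 1 by -63°: θ ← -123° -63° = -186°
rotate link 1 by -7°: θ ← -186° -7° = -193°
rotate link 1 by -62°: θ ← -193° -62° = -255°
crank pin P = (r cos θ, r sin θ) = (-4.141105, 15.454813)
h = r sin θ − e = 15.454813 − 10 = 5.454813
x = r cos θ + √(L² − h²) = -4.141105 + 218.932056 = 214.790951

214.7910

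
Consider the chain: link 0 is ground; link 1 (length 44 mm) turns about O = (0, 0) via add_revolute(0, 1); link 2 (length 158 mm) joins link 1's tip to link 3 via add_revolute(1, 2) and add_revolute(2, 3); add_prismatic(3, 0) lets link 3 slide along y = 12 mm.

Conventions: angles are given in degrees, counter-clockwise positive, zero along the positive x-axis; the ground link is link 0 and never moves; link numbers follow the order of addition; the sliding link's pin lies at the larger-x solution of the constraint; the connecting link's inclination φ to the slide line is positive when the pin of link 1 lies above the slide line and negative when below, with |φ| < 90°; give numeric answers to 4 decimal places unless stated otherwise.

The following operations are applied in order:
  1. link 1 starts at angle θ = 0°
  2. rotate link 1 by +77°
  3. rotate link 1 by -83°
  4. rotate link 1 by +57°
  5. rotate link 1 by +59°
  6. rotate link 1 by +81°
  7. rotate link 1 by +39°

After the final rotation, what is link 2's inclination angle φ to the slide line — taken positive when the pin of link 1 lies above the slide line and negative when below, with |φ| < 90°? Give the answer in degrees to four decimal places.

geometry: r = 44 mm, L = 158 mm, e = 12 mm; θ starts at 0°
rotate link 1 by +77°: θ ← 0° +77° = 77°
rotate link 1 by -83°: θ ← 77° -83° = -6°
rotate link 1 by +57°: θ ← -6° +57° = 51°
rotate link 1 by +59°: θ ← 51° +59° = 110°
rotate link 1 by +81°: θ ← 110° +81° = 191°
rotate link 1 by +39°: θ ← 191° +39° = 230°
h = r sin θ − e = -33.705955 − 12 = -45.705955
sin φ = h / L = -45.705955 / 158 = -0.28927820
φ = arcsin(-0.28927820) = -16.814748°

-16.8147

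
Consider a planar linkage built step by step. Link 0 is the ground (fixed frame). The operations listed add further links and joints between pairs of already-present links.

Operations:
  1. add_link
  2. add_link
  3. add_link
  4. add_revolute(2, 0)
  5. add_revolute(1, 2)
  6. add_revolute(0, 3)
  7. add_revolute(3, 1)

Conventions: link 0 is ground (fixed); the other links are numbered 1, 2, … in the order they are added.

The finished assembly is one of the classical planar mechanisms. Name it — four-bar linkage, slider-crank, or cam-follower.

links: 4 (incl. ground); joints: 4 revolute, 0 prismatic, 0 higher (cam) pair, forming one closed loop
4 links in a single 4R loop → four-bar linkage

four-bar linkage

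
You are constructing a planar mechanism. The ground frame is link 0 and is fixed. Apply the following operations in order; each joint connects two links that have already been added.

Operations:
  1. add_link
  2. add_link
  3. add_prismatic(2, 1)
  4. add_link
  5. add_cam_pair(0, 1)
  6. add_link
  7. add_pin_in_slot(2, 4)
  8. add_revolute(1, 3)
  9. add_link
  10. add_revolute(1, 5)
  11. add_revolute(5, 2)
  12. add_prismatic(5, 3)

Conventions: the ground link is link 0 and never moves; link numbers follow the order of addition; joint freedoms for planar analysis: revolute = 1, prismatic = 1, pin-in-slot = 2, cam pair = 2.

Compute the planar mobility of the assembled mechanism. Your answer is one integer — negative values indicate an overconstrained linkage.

(L,J1,J2)=(1,0,0); link0 fixed
link1: (2,0,0)
link2: (3,0,0)
P 2-1 [J1]: (3,1,0)
link3: (4,1,0)
C 0-1 [J2]: (4,1,1)
link4: (5,1,1)
PS 2-4 [J2]: (5,1,2)
R 1-3 [J1]: (5,2,2)
link5: (6,2,2)
R 1-5 [J1]: (6,3,2)
R 5-2 [J1]: (6,4,2)
P 5-3 [J1]: (6,5,2)
Grübler: 3·5 − 2·5 − 2 = 3

M = 3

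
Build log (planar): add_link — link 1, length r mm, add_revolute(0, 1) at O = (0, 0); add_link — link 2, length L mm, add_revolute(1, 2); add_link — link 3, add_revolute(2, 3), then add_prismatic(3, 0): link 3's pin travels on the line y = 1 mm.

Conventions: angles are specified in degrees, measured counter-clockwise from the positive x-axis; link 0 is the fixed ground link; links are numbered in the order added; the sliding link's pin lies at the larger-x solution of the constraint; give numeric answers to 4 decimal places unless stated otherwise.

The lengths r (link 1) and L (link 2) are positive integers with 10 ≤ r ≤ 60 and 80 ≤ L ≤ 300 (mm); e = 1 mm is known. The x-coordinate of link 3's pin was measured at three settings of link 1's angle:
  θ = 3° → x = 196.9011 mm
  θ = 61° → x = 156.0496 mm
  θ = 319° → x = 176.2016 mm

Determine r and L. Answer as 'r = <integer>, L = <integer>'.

constraint per measurement: (x − r cos θ)² + (r sin θ − e)² = L²
subtracting the θ₁ and θ₂ equations cancels the r² and L² terms:
r = (x₁² − x₂²) / (2[(x₁cos θ₁ + e sin θ₁) − (x₂cos θ₂ + e sin θ₂)]) = 60.0000 → r = 60
L² = (x₁ − r cos θ₁)² + (r sin θ₁ − e)² = 18769.0124 → L = 137.0000 → L = 137
check at θ₃=319°: x = 176.2016 (printed 176.2016) ✓

r = 60, L = 137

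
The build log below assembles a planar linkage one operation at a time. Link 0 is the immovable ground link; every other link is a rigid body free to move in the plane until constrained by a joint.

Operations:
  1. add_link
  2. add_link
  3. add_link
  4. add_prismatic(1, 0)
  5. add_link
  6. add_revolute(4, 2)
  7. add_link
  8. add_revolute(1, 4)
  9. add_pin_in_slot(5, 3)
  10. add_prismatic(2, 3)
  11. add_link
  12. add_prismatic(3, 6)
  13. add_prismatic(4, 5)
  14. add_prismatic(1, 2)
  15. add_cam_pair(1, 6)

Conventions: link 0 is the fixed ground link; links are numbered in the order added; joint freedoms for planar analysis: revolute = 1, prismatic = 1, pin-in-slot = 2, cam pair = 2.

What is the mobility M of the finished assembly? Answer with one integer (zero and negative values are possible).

ground; <1,0,0>
#1 <2,0,0>
#2 <3,0,0>
#3 <4,0,0>
P:1↔0 J1 <4,1,0>
#4 <5,1,0>
R:4↔2 J1 <5,2,0>
#5 <6,2,0>
R:1↔4 J1 <6,3,0>
PS:5↔3 J2 <6,3,1>
P:2↔3 J1 <6,4,1>
#6 <7,4,1>
P:3↔6 J1 <7,5,1>
P:4↔5 J1 <7,6,1>
P:1↔2 J1 <7,7,1>
C:1↔6 J2 <7,7,2>
3×6 − 2×7 − 1×2 = 2

M = 2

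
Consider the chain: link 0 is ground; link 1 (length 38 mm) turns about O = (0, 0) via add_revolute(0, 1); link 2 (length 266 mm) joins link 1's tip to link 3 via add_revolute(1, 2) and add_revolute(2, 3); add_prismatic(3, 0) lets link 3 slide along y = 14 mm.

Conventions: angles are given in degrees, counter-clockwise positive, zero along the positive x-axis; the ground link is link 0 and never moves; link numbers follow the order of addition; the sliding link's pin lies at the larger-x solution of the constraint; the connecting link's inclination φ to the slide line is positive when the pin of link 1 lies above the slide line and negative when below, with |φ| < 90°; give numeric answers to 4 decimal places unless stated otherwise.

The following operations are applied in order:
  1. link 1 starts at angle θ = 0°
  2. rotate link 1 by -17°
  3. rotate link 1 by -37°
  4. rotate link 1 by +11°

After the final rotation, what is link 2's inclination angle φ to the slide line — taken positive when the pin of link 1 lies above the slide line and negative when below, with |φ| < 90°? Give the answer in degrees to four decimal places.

geometry: r = 38 mm, L = 266 mm, e = 14 mm; θ starts at 0°
rotate link 1 by -17°: θ ← 0° -17° = -17°
rotate link 1 by -37°: θ ← -17° -37° = -54°
rotate link 1 by +11°: θ ← -54° +11° = -43°
h = r sin θ − e = -25.915938 − 14 = -39.915938
sin φ = h / L = -39.915938 / 266 = -0.15005992
φ = arcsin(-0.15005992) = -8.630399°

-8.6304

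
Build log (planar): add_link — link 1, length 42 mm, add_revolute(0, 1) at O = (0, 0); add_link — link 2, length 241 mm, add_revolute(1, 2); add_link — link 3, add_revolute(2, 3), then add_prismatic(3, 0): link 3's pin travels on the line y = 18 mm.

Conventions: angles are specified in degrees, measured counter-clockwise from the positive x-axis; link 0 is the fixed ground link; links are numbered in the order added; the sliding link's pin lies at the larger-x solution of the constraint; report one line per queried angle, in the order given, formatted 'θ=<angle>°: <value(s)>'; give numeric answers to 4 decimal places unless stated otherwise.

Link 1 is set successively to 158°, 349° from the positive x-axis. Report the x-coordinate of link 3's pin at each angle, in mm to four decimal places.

geometry: r = 42 mm, L = 241 mm, e = 18 mm
θ=158°: crank pin P = (r cos θ, r sin θ) = (-38.941722, 15.733477)
θ=158°: h = r sin θ − e = 15.733477 − 18 = -2.266523
θ=158°: x = r cos θ + √(L² − h²) = -38.941722 + 240.989342 = 202.047620
θ=349°: crank pin P = (r cos θ, r sin θ) = (41.228342, -8.013978)
θ=349°: h = r sin θ − e = -8.013978 − 18 = -26.013978
θ=349°: x = r cos θ + √(L² − h²) = 41.228342 + 239.591888 = 280.820230

θ=158°: 202.0476
θ=349°: 280.8202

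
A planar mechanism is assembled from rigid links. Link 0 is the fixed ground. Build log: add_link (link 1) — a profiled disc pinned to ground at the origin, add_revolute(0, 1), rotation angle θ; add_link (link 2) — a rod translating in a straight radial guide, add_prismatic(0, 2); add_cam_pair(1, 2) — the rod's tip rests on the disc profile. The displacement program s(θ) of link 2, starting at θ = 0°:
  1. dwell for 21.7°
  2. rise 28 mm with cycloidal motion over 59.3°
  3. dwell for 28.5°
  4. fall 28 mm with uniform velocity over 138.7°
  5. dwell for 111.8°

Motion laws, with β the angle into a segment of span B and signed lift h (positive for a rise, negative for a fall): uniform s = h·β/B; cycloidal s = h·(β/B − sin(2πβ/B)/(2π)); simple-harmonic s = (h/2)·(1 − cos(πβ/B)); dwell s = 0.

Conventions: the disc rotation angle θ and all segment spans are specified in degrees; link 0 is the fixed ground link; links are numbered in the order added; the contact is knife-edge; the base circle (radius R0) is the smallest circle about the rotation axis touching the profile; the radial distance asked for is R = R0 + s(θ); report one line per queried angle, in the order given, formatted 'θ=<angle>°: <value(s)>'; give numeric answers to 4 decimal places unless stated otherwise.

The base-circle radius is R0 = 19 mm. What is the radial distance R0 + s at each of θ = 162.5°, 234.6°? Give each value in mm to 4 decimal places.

seg 1 [0°–21.7°] dwell: s stays 0.0000
seg 2 [21.7°–81°] cycloidal, h=28: full span → s += 28 → s = 28.0000
seg 3 [81°–109.5°] dwell: s stays 28.0000
seg 4 [109.5°–248.2°] uniform, h=-28: θ=162.5° here. β=53, B=138.7. -28·53/138.7 = -10.6994 → s = 17.3006
seg 4 [109.5°–248.2°] uniform, h=-28: θ=234.6° here. β=125.1, B=138.7. -28·125.1/138.7 = -25.2545 → s = 2.7455
θ=162.5°: R = R0 + s = 19 + 17.3006 = 36.3006
θ=234.6°: R = R0 + s = 19 + 2.7455 = 21.7455

θ=162.5°: 36.3006
θ=234.6°: 21.7455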